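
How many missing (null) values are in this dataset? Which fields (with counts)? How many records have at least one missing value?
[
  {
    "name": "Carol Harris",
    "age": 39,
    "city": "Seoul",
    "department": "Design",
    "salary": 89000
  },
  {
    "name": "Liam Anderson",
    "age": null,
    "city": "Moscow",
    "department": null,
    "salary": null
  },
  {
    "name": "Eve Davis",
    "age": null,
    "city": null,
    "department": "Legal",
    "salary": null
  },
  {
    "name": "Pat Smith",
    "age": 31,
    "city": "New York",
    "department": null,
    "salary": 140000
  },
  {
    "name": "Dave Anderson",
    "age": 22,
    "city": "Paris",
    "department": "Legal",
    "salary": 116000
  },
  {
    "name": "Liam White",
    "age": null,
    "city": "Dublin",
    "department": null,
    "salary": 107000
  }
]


Checking for missing (null) values in 6 records:

  Carol Harris: complete
  Liam Anderson: age, department, salary
  Eve Davis: age, city, salary
  Pat Smith: department
  Dave Anderson: complete
  Liam White: age, department

Per field:
  name: 0 missing
  age: 3 missing
  city: 1 missing
  department: 3 missing
  salary: 2 missing

Total missing values: 9
Records with any missing: 4

9 missing values (age: 3, city: 1, department: 3, salary: 2); 4 incomplete records


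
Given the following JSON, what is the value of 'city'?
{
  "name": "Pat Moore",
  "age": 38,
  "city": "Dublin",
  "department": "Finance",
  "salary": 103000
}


Looking up field 'city'
Value: Dublin

Dublin


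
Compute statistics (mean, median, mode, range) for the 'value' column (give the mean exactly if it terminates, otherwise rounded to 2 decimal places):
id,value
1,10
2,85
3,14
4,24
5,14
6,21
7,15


Data: [10, 85, 14, 24, 14, 21, 15]
Count: 7
Sum: 183
Mean: 183/7 ≈ 26.14 (rounded to 2 decimal places)
Sorted: [10, 14, 14, 15, 21, 24, 85]
Median: 15.0
Mode: 14 (2 times)
Range: 85 - 10 = 75
Min: 10, Max: 85

mean≈26.14, median=15.0, mode=14, range=75


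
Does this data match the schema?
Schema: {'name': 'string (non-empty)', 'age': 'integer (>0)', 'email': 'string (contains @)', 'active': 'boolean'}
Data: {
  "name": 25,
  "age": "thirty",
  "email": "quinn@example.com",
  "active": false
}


Validating each field against schema:
  name: FAIL (25 is not a string)
  age: FAIL ("thirty" is not an integer)
  email: OK (string with @)
  active: OK (boolean)

Result: INVALID (2 errors: name, age)

INVALID (2 errors: name, age)


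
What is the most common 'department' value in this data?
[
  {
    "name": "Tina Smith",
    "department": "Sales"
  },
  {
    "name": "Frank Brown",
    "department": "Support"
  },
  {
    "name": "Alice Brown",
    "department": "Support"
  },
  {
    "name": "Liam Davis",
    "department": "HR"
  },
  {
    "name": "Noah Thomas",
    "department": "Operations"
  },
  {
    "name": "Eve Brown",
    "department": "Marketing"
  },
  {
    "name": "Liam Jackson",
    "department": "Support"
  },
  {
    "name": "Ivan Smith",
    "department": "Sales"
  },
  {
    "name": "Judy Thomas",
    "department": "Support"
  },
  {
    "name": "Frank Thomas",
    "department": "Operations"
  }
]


Counting 'department' values across 10 records:

  Support: 4 ####
  Sales: 2 ##
  Operations: 2 ##
  HR: 1 #
  Marketing: 1 #

Most common: Support (4 times)

Support (4 times)


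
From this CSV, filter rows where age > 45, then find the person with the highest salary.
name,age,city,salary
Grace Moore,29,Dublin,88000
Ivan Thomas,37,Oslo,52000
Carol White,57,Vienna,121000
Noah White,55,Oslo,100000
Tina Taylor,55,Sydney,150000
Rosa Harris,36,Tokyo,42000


Filter: age > 45
Sort by: salary (descending)

Filtered records (3):
  Tina Taylor, age 55, salary $150000
  Carol White, age 57, salary $121000
  Noah White, age 55, salary $100000

Highest salary: Tina Taylor ($150000)

Tina Taylor


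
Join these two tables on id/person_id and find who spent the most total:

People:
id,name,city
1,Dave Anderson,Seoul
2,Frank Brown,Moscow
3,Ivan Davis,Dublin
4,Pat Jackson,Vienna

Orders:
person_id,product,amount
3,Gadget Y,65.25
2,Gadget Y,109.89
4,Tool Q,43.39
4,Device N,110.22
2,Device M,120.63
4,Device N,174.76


Join on: people.id = orders.person_id

Joined rows:
  Ivan Davis (Dublin) bought Gadget Y for $65.25
  Frank Brown (Moscow) bought Gadget Y for $109.89
  Pat Jackson (Vienna) bought Tool Q for $43.39
  Pat Jackson (Vienna) bought Device N for $110.22
  Frank Brown (Moscow) bought Device M for $120.63
  Pat Jackson (Vienna) bought Device N for $174.76

Total per person:
  Pat Jackson: $328.37
  Frank Brown: $230.52
  Ivan Davis: $65.25

Top spender: Pat Jackson ($328.37)

Pat Jackson ($328.37)


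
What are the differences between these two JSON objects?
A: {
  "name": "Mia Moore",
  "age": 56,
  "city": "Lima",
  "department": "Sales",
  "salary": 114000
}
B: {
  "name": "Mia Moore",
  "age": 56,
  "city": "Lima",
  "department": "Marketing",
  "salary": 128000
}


Comparing each field (in key order):
  name: same
  age: same
  city: same
  department: DIFFERENT
  salary: DIFFERENT
Differences:
  department: Sales -> Marketing
  salary: 114000 -> 128000

2 field(s) changed

2 changes: department, salary


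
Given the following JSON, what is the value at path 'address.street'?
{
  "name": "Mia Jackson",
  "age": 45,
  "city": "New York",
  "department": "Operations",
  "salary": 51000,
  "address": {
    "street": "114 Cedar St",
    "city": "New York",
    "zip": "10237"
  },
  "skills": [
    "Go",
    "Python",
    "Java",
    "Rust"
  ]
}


Query: address.street
Path: address -> street
Value: 114 Cedar St

114 Cedar St


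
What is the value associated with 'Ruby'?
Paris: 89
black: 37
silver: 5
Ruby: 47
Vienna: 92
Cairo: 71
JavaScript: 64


Looking up key 'Ruby'
Value: 47

47


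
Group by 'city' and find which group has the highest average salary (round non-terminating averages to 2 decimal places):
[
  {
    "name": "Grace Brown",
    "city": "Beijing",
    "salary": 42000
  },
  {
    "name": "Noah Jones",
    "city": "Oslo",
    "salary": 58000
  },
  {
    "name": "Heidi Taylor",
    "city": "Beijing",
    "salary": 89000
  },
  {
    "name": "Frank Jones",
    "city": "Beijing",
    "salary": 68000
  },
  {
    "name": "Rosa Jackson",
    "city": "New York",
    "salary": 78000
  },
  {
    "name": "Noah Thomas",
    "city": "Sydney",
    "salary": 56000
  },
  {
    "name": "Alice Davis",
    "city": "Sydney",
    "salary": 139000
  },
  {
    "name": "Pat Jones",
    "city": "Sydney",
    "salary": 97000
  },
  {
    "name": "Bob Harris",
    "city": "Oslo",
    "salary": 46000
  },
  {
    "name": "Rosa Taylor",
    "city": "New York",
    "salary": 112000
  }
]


Group by: city

Groups:
  Beijing: 3 people, avg salary = 199000/3 ≈ $66333.33
  New York: 2 people, avg salary = 190000/2 = $95000
  Oslo: 2 people, avg salary = 104000/2 = $52000
  Sydney: 3 people, avg salary = 292000/3 ≈ $97333.33

Highest average salary: Sydney (≈$97333.33)

Sydney (≈$97333.33)


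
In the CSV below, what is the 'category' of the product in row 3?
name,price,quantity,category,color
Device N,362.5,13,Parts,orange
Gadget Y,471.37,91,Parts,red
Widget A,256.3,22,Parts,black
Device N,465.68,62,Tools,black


Query: Row 3 ('Widget A'), column 'category'
Value: Parts

Parts


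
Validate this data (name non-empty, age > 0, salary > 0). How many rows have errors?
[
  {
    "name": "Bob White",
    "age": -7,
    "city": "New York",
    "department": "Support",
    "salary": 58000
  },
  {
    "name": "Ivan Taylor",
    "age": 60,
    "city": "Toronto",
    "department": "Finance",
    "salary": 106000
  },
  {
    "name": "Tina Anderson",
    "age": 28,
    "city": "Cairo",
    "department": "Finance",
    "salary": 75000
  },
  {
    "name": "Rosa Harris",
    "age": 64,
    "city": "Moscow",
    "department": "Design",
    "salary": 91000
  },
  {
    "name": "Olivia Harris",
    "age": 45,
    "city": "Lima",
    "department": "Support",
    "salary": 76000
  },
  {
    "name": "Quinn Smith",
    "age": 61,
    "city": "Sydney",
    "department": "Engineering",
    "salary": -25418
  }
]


Validating 6 records:
Rules: name non-empty, age > 0, salary > 0

  Row 1 (Bob White): negative age: -7
  Row 2 (Ivan Taylor): OK
  Row 3 (Tina Anderson): OK
  Row 4 (Rosa Harris): OK
  Row 5 (Olivia Harris): OK
  Row 6 (Quinn Smith): negative salary: -25418

Total errors: 2

2 errors


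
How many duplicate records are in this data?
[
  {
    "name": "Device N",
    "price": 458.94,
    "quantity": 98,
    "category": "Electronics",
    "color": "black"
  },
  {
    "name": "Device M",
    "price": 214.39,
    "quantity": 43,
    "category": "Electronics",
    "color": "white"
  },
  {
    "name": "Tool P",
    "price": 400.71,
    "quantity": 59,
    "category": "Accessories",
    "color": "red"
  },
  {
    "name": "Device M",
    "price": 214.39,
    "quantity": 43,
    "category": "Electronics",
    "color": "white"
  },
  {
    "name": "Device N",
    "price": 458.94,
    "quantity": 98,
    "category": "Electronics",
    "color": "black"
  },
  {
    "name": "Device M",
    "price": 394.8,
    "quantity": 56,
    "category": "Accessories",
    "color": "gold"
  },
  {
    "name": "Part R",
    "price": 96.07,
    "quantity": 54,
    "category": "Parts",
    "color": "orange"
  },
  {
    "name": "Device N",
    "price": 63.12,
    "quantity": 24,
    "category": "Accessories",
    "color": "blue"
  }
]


Checking 8 records for duplicates:

  Row 1: Device N ($458.94, qty 98)
  Row 2: Device M ($214.39, qty 43)
  Row 3: Tool P ($400.71, qty 59)
  Row 4: Device M ($214.39, qty 43) <-- DUPLICATE
  Row 5: Device N ($458.94, qty 98) <-- DUPLICATE
  Row 6: Device M ($394.8, qty 56)
  Row 7: Part R ($96.07, qty 54)
  Row 8: Device N ($63.12, qty 24)

Duplicates found: 2
Unique records: 6

2 duplicates, 6 unique


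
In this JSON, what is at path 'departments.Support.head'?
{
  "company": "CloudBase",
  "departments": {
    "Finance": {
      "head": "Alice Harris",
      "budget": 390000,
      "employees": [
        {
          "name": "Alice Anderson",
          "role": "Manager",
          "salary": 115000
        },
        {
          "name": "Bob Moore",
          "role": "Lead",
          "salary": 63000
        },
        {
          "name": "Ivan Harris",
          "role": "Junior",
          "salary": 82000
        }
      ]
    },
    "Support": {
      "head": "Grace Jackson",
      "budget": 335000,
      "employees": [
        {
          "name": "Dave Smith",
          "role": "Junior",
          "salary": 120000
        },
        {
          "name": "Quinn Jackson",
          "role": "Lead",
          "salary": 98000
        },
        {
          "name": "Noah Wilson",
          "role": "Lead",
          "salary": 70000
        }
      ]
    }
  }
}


Path: departments.Support.head

Navigate:
  -> departments
  -> Support
  -> head = 'Grace Jackson'

Grace Jackson


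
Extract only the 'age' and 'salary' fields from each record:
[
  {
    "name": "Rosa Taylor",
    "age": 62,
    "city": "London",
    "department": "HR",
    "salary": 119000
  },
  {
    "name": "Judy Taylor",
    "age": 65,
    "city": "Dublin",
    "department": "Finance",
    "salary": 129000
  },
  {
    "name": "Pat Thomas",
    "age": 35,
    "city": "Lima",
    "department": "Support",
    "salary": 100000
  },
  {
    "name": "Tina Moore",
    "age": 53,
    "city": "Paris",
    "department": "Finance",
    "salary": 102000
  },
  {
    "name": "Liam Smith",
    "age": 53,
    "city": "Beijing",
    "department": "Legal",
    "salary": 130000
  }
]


Original: 5 records with fields: name, age, city, department, salary
Keep: ['age', 'salary']
Drop: ['name', 'city', 'department']
Result: 5 records, 2 fields each

[
  {
    "age": 62,
    "salary": 119000
  },
  {
    "age": 65,
    "salary": 129000
  },
  {
    "age": 35,
    "salary": 100000
  },
  {
    "age": 53,
    "salary": 102000
  },
  {
    "age": 53,
    "salary": 130000
  }
]


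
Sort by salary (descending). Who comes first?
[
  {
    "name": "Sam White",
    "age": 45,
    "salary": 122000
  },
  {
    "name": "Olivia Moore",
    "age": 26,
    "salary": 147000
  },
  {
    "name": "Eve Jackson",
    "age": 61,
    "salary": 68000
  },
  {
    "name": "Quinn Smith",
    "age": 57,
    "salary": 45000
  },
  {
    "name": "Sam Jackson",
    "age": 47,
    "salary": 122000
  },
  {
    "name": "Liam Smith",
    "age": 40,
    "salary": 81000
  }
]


Sort by: salary (descending)

Sorted order:
  1. Olivia Moore (salary = 147000)
  2. Sam White (salary = 122000)
  3. Sam Jackson (salary = 122000)
  4. Liam Smith (salary = 81000)
  5. Eve Jackson (salary = 68000)
  6. Quinn Smith (salary = 45000)

First: Olivia Moore

Olivia Moore


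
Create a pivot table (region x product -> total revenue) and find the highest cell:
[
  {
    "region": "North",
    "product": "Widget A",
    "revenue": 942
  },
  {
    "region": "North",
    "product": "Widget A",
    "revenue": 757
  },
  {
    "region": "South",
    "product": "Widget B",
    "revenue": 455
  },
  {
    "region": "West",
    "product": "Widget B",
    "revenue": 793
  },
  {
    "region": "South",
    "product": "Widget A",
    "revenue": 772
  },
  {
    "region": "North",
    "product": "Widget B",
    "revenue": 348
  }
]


Pivot: region (rows) x product (columns) -> total revenue

     Widget A      Widget B    
North         1699           348  
South          772           455  
West             0           793  

Highest: North / Widget A = $1699

North / Widget A = $1699


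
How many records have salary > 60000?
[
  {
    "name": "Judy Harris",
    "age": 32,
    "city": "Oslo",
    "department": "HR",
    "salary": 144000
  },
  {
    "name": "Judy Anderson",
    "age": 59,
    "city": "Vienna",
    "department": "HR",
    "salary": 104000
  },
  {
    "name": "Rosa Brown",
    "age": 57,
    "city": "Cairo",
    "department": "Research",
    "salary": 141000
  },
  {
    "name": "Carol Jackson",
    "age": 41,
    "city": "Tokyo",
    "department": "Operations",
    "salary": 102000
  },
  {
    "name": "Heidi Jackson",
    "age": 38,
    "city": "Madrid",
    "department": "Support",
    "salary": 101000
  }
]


Data: 5 records
Condition: salary > 60000

Checking each record:
  Judy Harris: 144000 MATCH
  Judy Anderson: 104000 MATCH
  Rosa Brown: 141000 MATCH
  Carol Jackson: 102000 MATCH
  Heidi Jackson: 101000 MATCH

Count: 5

5


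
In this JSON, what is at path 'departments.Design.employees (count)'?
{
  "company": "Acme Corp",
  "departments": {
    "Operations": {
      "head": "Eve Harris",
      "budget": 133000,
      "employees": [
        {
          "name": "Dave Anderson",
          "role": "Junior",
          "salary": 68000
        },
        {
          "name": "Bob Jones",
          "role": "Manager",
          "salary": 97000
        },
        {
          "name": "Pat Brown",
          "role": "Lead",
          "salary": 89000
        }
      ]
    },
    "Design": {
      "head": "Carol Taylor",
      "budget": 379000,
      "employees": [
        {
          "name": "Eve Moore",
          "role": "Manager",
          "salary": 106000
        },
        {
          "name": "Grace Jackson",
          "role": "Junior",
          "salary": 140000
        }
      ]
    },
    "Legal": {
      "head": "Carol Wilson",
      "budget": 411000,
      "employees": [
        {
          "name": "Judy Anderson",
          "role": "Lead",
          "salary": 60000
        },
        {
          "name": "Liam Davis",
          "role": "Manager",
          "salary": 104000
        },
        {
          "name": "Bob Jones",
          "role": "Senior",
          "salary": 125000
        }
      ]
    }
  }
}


Path: departments.Design.employees (count)

Navigate:
  -> departments
  -> Design
  -> employees (array, length 2)

2


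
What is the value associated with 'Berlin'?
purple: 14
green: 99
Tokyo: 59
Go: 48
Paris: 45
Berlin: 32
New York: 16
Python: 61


Looking up key 'Berlin'
Value: 32

32


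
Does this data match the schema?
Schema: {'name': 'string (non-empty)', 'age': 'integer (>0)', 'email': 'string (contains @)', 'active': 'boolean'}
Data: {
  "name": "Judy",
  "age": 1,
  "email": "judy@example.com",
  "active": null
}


Validating each field against schema:
  name: OK (non-empty string)
  age: OK (positive integer)
  email: OK (string with @)
  active: FAIL (null is not a boolean)

Result: INVALID (1 error: active)

INVALID (1 error: active)


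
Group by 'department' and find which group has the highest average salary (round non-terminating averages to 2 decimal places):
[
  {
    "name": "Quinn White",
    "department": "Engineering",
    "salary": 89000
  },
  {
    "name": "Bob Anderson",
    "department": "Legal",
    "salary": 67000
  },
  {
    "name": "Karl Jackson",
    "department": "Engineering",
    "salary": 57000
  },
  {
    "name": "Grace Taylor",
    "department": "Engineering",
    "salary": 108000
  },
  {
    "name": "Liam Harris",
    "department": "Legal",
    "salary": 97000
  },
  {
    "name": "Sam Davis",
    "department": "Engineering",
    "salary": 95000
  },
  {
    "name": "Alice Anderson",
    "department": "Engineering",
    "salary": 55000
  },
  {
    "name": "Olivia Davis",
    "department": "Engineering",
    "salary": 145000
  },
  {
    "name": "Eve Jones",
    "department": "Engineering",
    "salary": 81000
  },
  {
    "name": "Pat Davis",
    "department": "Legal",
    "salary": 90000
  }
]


Group by: department

Groups:
  Engineering: 7 people, avg salary = 630000/7 = $90000
  Legal: 3 people, avg salary = 254000/3 ≈ $84666.67

Highest average salary: Engineering ($90000)

Engineering ($90000)


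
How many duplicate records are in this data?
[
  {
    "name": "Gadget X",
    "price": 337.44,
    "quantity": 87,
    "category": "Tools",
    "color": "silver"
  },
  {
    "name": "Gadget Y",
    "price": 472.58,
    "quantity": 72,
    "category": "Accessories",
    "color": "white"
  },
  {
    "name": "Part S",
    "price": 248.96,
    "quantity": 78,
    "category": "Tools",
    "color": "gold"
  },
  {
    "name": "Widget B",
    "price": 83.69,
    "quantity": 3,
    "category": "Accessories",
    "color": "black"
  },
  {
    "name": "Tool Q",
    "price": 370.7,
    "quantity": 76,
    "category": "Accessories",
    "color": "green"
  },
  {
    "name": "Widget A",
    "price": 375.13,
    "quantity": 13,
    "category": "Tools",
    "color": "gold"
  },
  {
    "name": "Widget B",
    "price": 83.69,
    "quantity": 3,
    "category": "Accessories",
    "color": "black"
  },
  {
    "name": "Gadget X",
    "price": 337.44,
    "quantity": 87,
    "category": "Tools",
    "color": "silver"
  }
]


Checking 8 records for duplicates:

  Row 1: Gadget X ($337.44, qty 87)
  Row 2: Gadget Y ($472.58, qty 72)
  Row 3: Part S ($248.96, qty 78)
  Row 4: Widget B ($83.69, qty 3)
  Row 5: Tool Q ($370.7, qty 76)
  Row 6: Widget A ($375.13, qty 13)
  Row 7: Widget B ($83.69, qty 3) <-- DUPLICATE
  Row 8: Gadget X ($337.44, qty 87) <-- DUPLICATE

Duplicates found: 2
Unique records: 6

2 duplicates, 6 unique


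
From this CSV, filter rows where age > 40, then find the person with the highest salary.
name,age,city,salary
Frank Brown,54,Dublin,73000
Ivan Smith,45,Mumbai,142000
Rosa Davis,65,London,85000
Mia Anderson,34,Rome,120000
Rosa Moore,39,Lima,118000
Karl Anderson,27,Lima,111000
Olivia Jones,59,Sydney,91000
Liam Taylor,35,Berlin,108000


Filter: age > 40
Sort by: salary (descending)

Filtered records (4):
  Ivan Smith, age 45, salary $142000
  Olivia Jones, age 59, salary $91000
  Rosa Davis, age 65, salary $85000
  Frank Brown, age 54, salary $73000

Highest salary: Ivan Smith ($142000)

Ivan Smith


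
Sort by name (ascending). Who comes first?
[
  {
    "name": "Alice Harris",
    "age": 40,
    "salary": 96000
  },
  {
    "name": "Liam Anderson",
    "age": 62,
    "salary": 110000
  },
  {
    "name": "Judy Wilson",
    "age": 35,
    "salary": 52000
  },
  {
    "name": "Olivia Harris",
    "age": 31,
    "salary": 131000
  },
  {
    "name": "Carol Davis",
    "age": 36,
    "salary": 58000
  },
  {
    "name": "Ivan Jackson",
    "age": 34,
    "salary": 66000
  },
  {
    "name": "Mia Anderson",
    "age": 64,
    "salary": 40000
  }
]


Sort by: name (ascending)

Sorted order:
  1. Alice Harris (name = Alice Harris)
  2. Carol Davis (name = Carol Davis)
  3. Ivan Jackson (name = Ivan Jackson)
  4. Judy Wilson (name = Judy Wilson)
  5. Liam Anderson (name = Liam Anderson)
  6. Mia Anderson (name = Mia Anderson)
  7. Olivia Harris (name = Olivia Harris)

First: Alice Harris

Alice Harris


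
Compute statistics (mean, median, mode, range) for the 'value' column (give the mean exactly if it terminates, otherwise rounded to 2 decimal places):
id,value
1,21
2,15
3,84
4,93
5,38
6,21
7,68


Data: [21, 15, 84, 93, 38, 21, 68]
Count: 7
Sum: 340
Mean: 340/7 ≈ 48.57 (rounded to 2 decimal places)
Sorted: [15, 21, 21, 38, 68, 84, 93]
Median: 38.0
Mode: 21 (2 times)
Range: 93 - 15 = 78
Min: 15, Max: 93

mean≈48.57, median=38.0, mode=21, range=78


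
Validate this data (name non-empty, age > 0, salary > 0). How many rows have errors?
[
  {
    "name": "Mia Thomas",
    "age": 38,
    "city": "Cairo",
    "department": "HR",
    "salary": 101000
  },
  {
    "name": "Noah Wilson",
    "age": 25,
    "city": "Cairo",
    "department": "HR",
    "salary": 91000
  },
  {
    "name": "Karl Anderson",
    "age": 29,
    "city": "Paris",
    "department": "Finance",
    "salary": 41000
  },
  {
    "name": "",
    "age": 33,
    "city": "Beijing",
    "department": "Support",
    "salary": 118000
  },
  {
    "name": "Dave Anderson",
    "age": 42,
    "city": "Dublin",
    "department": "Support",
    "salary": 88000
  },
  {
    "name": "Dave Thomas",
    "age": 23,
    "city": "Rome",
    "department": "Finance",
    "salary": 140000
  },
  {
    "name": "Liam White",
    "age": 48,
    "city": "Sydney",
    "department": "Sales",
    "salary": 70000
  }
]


Validating 7 records:
Rules: name non-empty, age > 0, salary > 0

  Row 1 (Mia Thomas): OK
  Row 2 (Noah Wilson): OK
  Row 3 (Karl Anderson): OK
  Row 4 (???): empty name
  Row 5 (Dave Anderson): OK
  Row 6 (Dave Thomas): OK
  Row 7 (Liam White): OK

Total errors: 1

1 errors


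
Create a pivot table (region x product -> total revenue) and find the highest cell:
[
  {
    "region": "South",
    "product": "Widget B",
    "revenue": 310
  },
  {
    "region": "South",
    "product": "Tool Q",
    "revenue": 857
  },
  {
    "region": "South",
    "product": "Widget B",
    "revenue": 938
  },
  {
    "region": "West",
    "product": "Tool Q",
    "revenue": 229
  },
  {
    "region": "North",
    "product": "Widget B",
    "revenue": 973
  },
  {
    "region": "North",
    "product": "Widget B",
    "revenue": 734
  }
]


Pivot: region (rows) x product (columns) -> total revenue

     Tool Q        Widget B    
North            0          1707  
South          857          1248  
West           229             0  

Highest: North / Widget B = $1707

North / Widget B = $1707


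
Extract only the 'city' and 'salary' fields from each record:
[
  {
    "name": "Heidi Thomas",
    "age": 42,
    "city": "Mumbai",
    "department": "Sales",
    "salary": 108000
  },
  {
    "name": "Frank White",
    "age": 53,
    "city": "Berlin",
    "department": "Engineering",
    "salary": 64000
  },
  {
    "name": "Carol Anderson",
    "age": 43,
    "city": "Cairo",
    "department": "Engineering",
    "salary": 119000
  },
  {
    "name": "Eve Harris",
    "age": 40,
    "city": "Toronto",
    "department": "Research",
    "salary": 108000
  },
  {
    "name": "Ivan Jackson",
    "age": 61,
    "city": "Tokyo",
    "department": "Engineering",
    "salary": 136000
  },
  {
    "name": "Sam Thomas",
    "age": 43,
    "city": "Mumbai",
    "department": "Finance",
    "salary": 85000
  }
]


Original: 6 records with fields: name, age, city, department, salary
Keep: ['city', 'salary']
Drop: ['name', 'age', 'department']
Result: 6 records, 2 fields each

[
  {
    "city": "Mumbai",
    "salary": 108000
  },
  {
    "city": "Berlin",
    "salary": 64000
  },
  {
    "city": "Cairo",
    "salary": 119000
  },
  {
    "city": "Toronto",
    "salary": 108000
  },
  {
    "city": "Tokyo",
    "salary": 136000
  },
  {
    "city": "Mumbai",
    "salary": 85000
  }
]


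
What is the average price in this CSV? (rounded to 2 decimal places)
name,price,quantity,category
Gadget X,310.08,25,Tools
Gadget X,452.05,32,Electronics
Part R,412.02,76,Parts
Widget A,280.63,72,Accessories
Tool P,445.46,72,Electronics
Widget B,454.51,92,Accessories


Computing average price:
Values: [310.08, 452.05, 412.02, 280.63, 445.46, 454.51]
Sum = 2354.75
Count = 6
Average = 2354.75/6 ≈ 392.46 (rounded to 2 decimal places)

392.46


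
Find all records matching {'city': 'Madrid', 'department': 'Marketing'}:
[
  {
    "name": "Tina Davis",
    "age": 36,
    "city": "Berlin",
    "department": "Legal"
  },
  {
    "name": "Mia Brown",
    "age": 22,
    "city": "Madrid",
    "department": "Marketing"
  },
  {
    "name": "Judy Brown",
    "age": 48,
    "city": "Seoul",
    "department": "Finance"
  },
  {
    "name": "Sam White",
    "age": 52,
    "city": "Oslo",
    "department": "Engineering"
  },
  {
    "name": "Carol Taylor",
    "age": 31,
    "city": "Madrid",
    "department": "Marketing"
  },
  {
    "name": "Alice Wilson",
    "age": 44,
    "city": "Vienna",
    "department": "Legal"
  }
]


Search criteria: {'city': 'Madrid', 'department': 'Marketing'}

Checking 6 records:
  Tina Davis: {city: Berlin, department: Legal}
  Mia Brown: {city: Madrid, department: Marketing} <-- MATCH
  Judy Brown: {city: Seoul, department: Finance}
  Sam White: {city: Oslo, department: Engineering}
  Carol Taylor: {city: Madrid, department: Marketing} <-- MATCH
  Alice Wilson: {city: Vienna, department: Legal}

Matches: ["Mia Brown", "Carol Taylor"]

["Mia Brown", "Carol Taylor"]


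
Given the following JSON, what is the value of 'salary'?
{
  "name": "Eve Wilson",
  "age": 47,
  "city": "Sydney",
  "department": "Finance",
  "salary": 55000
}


Looking up field 'salary'
Value: 55000

55000


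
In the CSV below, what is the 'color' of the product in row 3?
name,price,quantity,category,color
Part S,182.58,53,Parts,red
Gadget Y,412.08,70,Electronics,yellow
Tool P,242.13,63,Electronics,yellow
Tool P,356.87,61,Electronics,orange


Query: Row 3 ('Tool P'), column 'color'
Value: yellow

yellow


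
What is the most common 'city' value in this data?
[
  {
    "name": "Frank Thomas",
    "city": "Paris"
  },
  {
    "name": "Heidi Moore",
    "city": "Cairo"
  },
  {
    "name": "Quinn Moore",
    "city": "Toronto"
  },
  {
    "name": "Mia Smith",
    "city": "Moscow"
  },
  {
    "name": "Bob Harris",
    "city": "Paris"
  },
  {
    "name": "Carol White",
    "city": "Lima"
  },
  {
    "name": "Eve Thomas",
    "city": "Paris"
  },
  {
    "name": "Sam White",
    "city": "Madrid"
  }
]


Counting 'city' values across 8 records:

  Paris: 3 ###
  Cairo: 1 #
  Toronto: 1 #
  Moscow: 1 #
  Lima: 1 #
  Madrid: 1 #

Most common: Paris (3 times)

Paris (3 times)


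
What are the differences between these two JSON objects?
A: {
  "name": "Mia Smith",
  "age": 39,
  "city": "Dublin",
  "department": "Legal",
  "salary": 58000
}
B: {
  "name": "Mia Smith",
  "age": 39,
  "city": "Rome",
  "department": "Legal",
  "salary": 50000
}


Comparing each field (in key order):
  name: same
  age: same
  city: DIFFERENT
  department: same
  salary: DIFFERENT
Differences:
  city: Dublin -> Rome
  salary: 58000 -> 50000

2 field(s) changed

2 changes: city, salary


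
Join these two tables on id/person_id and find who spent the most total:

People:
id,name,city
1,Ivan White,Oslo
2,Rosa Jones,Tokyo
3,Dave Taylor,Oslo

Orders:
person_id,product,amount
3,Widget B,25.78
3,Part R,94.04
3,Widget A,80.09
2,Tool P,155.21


Join on: people.id = orders.person_id

Joined rows:
  Dave Taylor (Oslo) bought Widget B for $25.78
  Dave Taylor (Oslo) bought Part R for $94.04
  Dave Taylor (Oslo) bought Widget A for $80.09
  Rosa Jones (Tokyo) bought Tool P for $155.21

Total per person:
  Dave Taylor: $199.91
  Rosa Jones: $155.21

Top spender: Dave Taylor ($199.91)

Dave Taylor ($199.91)


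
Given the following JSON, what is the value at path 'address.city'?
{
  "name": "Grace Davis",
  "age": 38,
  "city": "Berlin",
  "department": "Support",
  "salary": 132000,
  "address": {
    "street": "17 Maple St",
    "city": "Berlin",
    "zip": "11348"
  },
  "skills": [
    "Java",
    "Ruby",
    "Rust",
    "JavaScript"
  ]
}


Query: address.city
Path: address -> city
Value: Berlin

Berlin


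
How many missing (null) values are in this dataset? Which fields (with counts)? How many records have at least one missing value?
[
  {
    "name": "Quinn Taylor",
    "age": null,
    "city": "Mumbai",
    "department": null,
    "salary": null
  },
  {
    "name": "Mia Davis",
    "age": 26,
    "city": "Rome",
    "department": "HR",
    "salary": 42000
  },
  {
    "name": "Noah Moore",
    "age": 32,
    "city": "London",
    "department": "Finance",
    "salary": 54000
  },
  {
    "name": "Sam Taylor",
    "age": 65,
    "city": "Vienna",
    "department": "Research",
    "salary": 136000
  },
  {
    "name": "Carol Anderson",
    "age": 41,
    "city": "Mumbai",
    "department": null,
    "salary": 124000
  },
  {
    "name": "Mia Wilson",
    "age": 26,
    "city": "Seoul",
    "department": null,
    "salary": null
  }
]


Checking for missing (null) values in 6 records:

  Quinn Taylor: age, department, salary
  Mia Davis: complete
  Noah Moore: complete
  Sam Taylor: complete
  Carol Anderson: department
  Mia Wilson: department, salary

Per field:
  name: 0 missing
  age: 1 missing
  city: 0 missing
  department: 3 missing
  salary: 2 missing

Total missing values: 6
Records with any missing: 3

6 missing values (age: 1, department: 3, salary: 2); 3 incomplete records


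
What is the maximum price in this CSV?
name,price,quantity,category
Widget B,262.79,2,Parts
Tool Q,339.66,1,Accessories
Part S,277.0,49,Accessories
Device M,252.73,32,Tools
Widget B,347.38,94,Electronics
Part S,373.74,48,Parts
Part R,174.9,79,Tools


Computing maximum price:
Values: [262.79, 339.66, 277.0, 252.73, 347.38, 373.74, 174.9]
Max = 373.74

373.74


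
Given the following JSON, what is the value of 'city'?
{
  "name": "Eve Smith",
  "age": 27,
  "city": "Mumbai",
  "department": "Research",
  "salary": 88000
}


Looking up field 'city'
Value: Mumbai

Mumbai


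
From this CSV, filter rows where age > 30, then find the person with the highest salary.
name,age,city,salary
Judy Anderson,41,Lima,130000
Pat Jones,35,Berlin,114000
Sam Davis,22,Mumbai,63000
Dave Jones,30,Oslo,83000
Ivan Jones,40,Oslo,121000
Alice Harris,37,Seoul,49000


Filter: age > 30
Sort by: salary (descending)

Filtered records (4):
  Judy Anderson, age 41, salary $130000
  Ivan Jones, age 40, salary $121000
  Pat Jones, age 35, salary $114000
  Alice Harris, age 37, salary $49000

Highest salary: Judy Anderson ($130000)

Judy Anderson


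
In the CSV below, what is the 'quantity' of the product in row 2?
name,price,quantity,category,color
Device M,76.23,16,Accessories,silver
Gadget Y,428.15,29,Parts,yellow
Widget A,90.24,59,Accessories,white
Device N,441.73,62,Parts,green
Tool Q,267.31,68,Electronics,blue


Query: Row 2 ('Gadget Y'), column 'quantity'
Value: 29

29


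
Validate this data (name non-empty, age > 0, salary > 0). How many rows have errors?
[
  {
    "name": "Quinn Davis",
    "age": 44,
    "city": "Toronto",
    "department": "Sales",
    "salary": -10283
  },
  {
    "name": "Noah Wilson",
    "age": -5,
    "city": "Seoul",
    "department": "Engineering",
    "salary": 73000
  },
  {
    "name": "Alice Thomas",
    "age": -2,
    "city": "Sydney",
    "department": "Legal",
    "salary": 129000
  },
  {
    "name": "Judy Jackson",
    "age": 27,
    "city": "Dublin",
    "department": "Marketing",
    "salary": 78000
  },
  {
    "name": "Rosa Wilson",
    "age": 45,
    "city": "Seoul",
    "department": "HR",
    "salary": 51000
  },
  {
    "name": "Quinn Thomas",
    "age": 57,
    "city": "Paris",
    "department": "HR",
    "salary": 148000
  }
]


Validating 6 records:
Rules: name non-empty, age > 0, salary > 0

  Row 1 (Quinn Davis): negative salary: -10283
  Row 2 (Noah Wilson): negative age: -5
  Row 3 (Alice Thomas): negative age: -2
  Row 4 (Judy Jackson): OK
  Row 5 (Rosa Wilson): OK
  Row 6 (Quinn Thomas): OK

Total errors: 3

3 errors


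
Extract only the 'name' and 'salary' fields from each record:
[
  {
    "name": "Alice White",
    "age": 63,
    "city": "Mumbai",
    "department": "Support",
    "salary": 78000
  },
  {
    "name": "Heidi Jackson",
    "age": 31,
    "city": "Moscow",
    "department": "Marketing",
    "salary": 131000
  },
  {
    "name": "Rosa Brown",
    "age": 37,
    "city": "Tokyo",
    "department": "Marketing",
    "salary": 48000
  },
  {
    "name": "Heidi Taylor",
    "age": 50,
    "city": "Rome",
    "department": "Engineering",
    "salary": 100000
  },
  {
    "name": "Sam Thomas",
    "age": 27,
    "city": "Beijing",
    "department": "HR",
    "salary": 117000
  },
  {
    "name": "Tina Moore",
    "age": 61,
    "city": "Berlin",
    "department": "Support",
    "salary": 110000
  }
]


Original: 6 records with fields: name, age, city, department, salary
Keep: ['name', 'salary']
Drop: ['age', 'city', 'department']
Result: 6 records, 2 fields each

[
  {
    "name": "Alice White",
    "salary": 78000
  },
  {
    "name": "Heidi Jackson",
    "salary": 131000
  },
  {
    "name": "Rosa Brown",
    "salary": 48000
  },
  {
    "name": "Heidi Taylor",
    "salary": 100000
  },
  {
    "name": "Sam Thomas",
    "salary": 117000
  },
  {
    "name": "Tina Moore",
    "salary": 110000
  }
]


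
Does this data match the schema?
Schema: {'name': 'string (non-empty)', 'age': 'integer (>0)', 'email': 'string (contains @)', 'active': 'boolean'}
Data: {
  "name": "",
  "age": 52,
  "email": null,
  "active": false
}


Validating each field against schema:
  name: FAIL ("" is an empty string)
  age: OK (positive integer)
  email: FAIL (null is not a string)
  active: OK (boolean)

Result: INVALID (2 errors: name, email)

INVALID (2 errors: name, email)


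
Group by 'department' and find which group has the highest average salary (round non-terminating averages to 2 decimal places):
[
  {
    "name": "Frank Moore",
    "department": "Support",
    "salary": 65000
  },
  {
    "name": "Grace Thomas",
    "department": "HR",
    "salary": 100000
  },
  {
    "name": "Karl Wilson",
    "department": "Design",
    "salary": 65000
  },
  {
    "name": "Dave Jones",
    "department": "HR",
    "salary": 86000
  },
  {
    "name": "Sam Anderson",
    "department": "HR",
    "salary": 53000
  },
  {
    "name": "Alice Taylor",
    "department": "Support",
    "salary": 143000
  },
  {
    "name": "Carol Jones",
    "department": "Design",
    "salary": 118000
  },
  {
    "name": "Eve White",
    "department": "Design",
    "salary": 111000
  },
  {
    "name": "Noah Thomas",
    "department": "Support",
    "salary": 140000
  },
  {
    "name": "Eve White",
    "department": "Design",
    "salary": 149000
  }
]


Group by: department

Groups:
  Design: 4 people, avg salary = 443000/4 = $110750
  HR: 3 people, avg salary = 239000/3 ≈ $79666.67
  Support: 3 people, avg salary = 348000/3 = $116000

Highest average salary: Support ($116000)

Support ($116000)


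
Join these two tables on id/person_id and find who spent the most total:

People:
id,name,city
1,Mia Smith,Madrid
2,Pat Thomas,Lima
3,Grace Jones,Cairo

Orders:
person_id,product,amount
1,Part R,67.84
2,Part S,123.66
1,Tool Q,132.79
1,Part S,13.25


Join on: people.id = orders.person_id

Joined rows:
  Mia Smith (Madrid) bought Part R for $67.84
  Pat Thomas (Lima) bought Part S for $123.66
  Mia Smith (Madrid) bought Tool Q for $132.79
  Mia Smith (Madrid) bought Part S for $13.25

Total per person:
  Mia Smith: $213.88
  Pat Thomas: $123.66

Top spender: Mia Smith ($213.88)

Mia Smith ($213.88)


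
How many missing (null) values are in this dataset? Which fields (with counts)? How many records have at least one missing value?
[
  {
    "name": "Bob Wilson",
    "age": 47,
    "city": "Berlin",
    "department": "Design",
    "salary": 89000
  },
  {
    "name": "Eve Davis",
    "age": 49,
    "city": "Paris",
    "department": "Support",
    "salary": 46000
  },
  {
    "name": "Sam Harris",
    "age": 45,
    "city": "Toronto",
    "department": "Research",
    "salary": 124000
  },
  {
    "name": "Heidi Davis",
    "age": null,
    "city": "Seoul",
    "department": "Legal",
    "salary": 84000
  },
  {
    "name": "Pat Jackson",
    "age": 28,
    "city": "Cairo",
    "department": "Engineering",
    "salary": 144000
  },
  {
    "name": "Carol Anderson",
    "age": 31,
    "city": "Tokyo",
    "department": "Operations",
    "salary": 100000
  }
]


Checking for missing (null) values in 6 records:

  Bob Wilson: complete
  Eve Davis: complete
  Sam Harris: complete
  Heidi Davis: age
  Pat Jackson: complete
  Carol Anderson: complete

Per field:
  name: 0 missing
  age: 1 missing
  city: 0 missing
  department: 0 missing
  salary: 0 missing

Total missing values: 1
Records with any missing: 1

1 missing values (age: 1); 1 incomplete records


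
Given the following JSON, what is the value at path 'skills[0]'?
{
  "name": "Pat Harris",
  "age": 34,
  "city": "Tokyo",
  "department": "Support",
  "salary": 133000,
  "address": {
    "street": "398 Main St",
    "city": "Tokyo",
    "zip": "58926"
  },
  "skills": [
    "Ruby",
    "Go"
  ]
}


Query: skills[0]
Path: skills -> first element
Value: Ruby

Ruby


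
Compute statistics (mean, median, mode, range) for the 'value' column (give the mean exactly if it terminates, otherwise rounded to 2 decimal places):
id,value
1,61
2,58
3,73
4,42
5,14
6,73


Data: [61, 58, 73, 42, 14, 73]
Count: 6
Sum: 321
Mean: 321/6 = 53.5
Sorted: [14, 42, 58, 61, 73, 73]
Median: 59.5
Mode: 73 (2 times)
Range: 73 - 14 = 59
Min: 14, Max: 73

mean=53.5, median=59.5, mode=73, range=59


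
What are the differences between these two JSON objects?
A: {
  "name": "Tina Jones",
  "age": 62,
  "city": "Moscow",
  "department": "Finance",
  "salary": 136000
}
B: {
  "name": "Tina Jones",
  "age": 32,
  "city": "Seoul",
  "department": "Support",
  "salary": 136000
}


Comparing each field (in key order):
  name: same
  age: DIFFERENT
  city: DIFFERENT
  department: DIFFERENT
  salary: same
Differences:
  age: 62 -> 32
  city: Moscow -> Seoul
  department: Finance -> Support

3 field(s) changed

3 changes: age, city, department


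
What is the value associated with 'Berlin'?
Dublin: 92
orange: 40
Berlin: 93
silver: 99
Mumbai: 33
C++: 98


Looking up key 'Berlin'
Value: 93

93


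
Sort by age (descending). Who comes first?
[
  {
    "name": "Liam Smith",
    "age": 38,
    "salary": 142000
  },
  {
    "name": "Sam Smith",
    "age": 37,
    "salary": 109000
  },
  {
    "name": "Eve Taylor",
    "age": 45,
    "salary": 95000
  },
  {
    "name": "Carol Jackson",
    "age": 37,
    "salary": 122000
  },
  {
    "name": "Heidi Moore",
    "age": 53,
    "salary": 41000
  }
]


Sort by: age (descending)

Sorted order:
  1. Heidi Moore (age = 53)
  2. Eve Taylor (age = 45)
  3. Liam Smith (age = 38)
  4. Sam Smith (age = 37)
  5. Carol Jackson (age = 37)

First: Heidi Moore

Heidi Moore


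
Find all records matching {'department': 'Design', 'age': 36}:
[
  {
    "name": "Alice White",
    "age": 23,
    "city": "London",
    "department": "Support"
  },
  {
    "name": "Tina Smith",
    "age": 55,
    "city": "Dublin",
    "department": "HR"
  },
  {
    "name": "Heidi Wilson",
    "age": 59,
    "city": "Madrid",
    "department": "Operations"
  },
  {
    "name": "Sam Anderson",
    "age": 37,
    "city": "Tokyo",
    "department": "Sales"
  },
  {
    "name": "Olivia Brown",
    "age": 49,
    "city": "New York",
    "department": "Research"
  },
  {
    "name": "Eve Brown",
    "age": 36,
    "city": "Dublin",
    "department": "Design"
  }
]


Search criteria: {'department': 'Design', 'age': 36}

Checking 6 records:
  Alice White: {department: Support, age: 23}
  Tina Smith: {department: HR, age: 55}
  Heidi Wilson: {department: Operations, age: 59}
  Sam Anderson: {department: Sales, age: 37}
  Olivia Brown: {department: Research, age: 49}
  Eve Brown: {department: Design, age: 36} <-- MATCH

Matches: ["Eve Brown"]

["Eve Brown"]
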